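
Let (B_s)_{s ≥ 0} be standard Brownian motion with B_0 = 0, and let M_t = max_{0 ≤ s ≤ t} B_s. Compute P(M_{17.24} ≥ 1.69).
P(M_{17.24} ≥ 1.69) = 2·P(B_{17.24} ≥ 1.69) = 2(1 − Φ(1.69/√17.24)) ≈ 0.6840

By the reflection principle for Brownian motion, P(M_t ≥ a) = 2 · P(B_t ≥ a) for a ≥ 0. Since B_t ~ N(0, t), P(B_t ≥ 1.69) = 1 − Φ(1.69/√t) = 1 − Φ(1.69/√17.24) = 1 − Φ(0.4070). So
  P(M_{17.24} ≥ 1.69) = 2(1 − Φ(0.4070)) ≈ 0.6840.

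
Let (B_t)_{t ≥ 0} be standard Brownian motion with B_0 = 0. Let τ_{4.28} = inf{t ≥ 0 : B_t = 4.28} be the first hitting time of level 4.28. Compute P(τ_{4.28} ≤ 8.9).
P(τ_{4.28} ≤ 8.9) = 2(1 − Φ(4.28/√8.9)) = 2(1 − Φ(1.4347)) ≈ 0.1514

By the reflection principle for standard BM, P(τ_b ≤ t) = 2 · P(B_t ≥ b). Since B_t ~ N(0, t), P(B_t ≥ 4.28) = 1 − Φ(4.28/√t) = 1 − Φ(4.28/√8.9) = 1 − Φ(1.4347) ≈ 0.07569. Doubling: P(τ_{4.28} ≤ 8.9) ≈ 2 · 0.07569 = 0.15138 ≈ 0.1514.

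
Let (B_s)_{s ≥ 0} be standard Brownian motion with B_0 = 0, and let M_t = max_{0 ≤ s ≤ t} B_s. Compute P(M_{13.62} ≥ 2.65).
P(M_{13.62} ≥ 2.65) = 2·P(B_{13.62} ≥ 2.65) = 2(1 − Φ(2.65/√13.62)) ≈ 0.4727

By the reflection principle for Brownian motion, P(M_t ≥ a) = 2 · P(B_t ≥ a) for a ≥ 0. Since B_t ~ N(0, t), P(B_t ≥ 2.65) = 1 − Φ(2.65/√t) = 1 − Φ(2.65/√13.62) = 1 − Φ(0.7181). So
  P(M_{13.62} ≥ 2.65) = 2(1 − Φ(0.7181)) ≈ 0.4727.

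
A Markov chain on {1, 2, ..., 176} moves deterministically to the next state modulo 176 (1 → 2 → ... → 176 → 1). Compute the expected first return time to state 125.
E[T_125 | X_0 = 125] = 176

The chain cycles deterministically, so starting at state 125 it returns in exactly 176 steps. Equivalently, the stationary distribution is uniform π_j = 1/176 for every state j, so by Kac's formula E[T_125] = 1/π_125 = 176.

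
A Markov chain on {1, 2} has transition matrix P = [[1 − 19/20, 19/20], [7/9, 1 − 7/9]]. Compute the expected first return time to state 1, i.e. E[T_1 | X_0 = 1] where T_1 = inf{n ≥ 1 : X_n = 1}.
E[T_1 | X_0 = 1] = 1/π_1 = 311/140

For an irreducible recurrent Markov chain with stationary distribution π, E[T_i | X_0 = i] = 1/π_i (Kac's formula). Here π_1 = (7/9)/(19/20 + 7/9) = (7/9)/(311/180) = 140/311, so E[T_1 | X_0 = 1] = 1/π_1 = (19/20 + 7/9)/(7/9) = (311/180)/(7/9) = 311/140.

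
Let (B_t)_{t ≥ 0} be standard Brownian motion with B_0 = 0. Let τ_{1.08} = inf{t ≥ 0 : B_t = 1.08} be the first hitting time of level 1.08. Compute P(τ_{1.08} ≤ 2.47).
P(τ_{1.08} ≤ 2.47) = 2(1 − Φ(1.08/√2.47)) = 2(1 − Φ(0.6872)) ≈ 0.4920

By the reflection principle for standard BM, P(τ_b ≤ t) = 2 · P(B_t ≥ b). Since B_t ~ N(0, t), P(B_t ≥ 1.08) = 1 − Φ(1.08/√t) = 1 − Φ(1.08/√2.47) = 1 − Φ(0.6872) ≈ 0.24598. Doubling: P(τ_{1.08} ≤ 2.47) ≈ 2 · 0.24598 = 0.49196 ≈ 0.4920.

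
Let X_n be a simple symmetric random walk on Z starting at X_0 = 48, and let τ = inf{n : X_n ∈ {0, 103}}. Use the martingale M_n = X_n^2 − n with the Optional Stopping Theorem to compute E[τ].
E[τ] = 2640

M_n = X_n^2 − n is a martingale (since E[X_{n+1}^2 | F_n] = X_n^2 + 1). By OST (τ has finite mean in a bounded region), E[M_τ] = E[M_0] = X_0^2 − 0 = 48^2 = 2304. Also E[M_τ] = E[X_τ^2] − E[τ]. The walk exits at 0 or 103, with P(hit 103 first) = 48/103, so E[X_τ^2] = 103^2 · 48/103 + 0 = 4944. Thus E[τ] = E[X_τ^2] − E[M_τ] = 4944 − 2304 = 2640 = 48(103 − 48) = 2640.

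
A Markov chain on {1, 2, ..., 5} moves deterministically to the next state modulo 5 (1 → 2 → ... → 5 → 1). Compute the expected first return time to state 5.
E[T_5 | X_0 = 5] = 5

The chain cycles deterministically, so starting at state 5 it returns in exactly 5 steps. Equivalently, the stationary distribution is uniform π_j = 1/5 for every state j, so by Kac's formula E[T_5] = 1/π_5 = 5.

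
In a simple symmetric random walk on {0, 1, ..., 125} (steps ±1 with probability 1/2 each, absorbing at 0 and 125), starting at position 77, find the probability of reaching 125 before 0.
P(hit 125 before 0) = 77/125

Let u_k = P(hit 125 before 0 | start at k). Then u_0 = 0, u_125 = 1, and u_k = u_{k-1}/2 + u_{k+1}/2 for 1 ≤ k ≤ 124. This harmonic recurrence is solved by u_k = k/125, giving u_77 = 77/125.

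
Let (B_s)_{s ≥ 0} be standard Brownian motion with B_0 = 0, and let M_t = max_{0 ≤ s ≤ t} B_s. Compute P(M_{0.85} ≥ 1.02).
P(M_{0.85} ≥ 1.02) = 2·P(B_{0.85} ≥ 1.02) = 2(1 − Φ(1.02/√0.85)) ≈ 0.2686

By the reflection principle for Brownian motion, P(M_t ≥ a) = 2 · P(B_t ≥ a) for a ≥ 0. Since B_t ~ N(0, t), P(B_t ≥ 1.02) = 1 − Φ(1.02/√t) = 1 − Φ(1.02/√0.85) = 1 − Φ(1.1063). So
  P(M_{0.85} ≥ 1.02) = 2(1 − Φ(1.1063)) ≈ 0.2686.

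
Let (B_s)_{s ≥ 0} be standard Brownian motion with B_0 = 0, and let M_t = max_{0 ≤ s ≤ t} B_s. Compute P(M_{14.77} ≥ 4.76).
P(M_{14.77} ≥ 4.76) = 2·P(B_{14.77} ≥ 4.76) = 2(1 − Φ(4.76/√14.77)) ≈ 0.2155

By the reflection principle for Brownian motion, P(M_t ≥ a) = 2 · P(B_t ≥ a) for a ≥ 0. Since B_t ~ N(0, t), P(B_t ≥ 4.76) = 1 − Φ(4.76/√t) = 1 − Φ(4.76/√14.77) = 1 − Φ(1.2386). So
  P(M_{14.77} ≥ 4.76) = 2(1 − Φ(1.2386)) ≈ 0.2155.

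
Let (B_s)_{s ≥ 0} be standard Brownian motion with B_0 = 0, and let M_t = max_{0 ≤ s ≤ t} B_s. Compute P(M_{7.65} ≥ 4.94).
P(M_{7.65} ≥ 4.94) = 2·P(B_{7.65} ≥ 4.94) = 2(1 − Φ(4.94/√7.65)) ≈ 0.0741

By the reflection principle for Brownian motion, P(M_t ≥ a) = 2 · P(B_t ≥ a) for a ≥ 0. Since B_t ~ N(0, t), P(B_t ≥ 4.94) = 1 − Φ(4.94/√t) = 1 − Φ(4.94/√7.65) = 1 − Φ(1.7861). So
  P(M_{7.65} ≥ 4.94) = 2(1 − Φ(1.7861)) ≈ 0.0741.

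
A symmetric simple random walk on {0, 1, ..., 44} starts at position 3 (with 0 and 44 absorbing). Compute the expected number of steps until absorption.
E[τ | X_0 = 3] = 123

Let v_k = E[τ | X_0 = k]. Boundary: v_0 = v_44 = 0. Recurrence: v_k = 1 + (v_{k-1} + v_{k+1})/2 for 1 ≤ k ≤ 43. The particular solution to v_k − (v_{k-1} + v_{k+1})/2 = 1 is v_k = −k^2. Adding homogeneous solution A + B k and matching boundaries gives v_k = k (44 − k). Substituting k = 3: v_3 = 3 · 41 = 123.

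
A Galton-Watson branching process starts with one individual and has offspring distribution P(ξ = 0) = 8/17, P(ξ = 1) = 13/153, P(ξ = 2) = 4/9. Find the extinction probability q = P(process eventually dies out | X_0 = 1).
q = 1

Mean offspring μ = 0·8/17 + 1·13/153 + 2·4/9 = 149/153 ≤ 1. For μ ≤ 1 with offspring not concentrated at 1, the Galton-Watson process goes extinct almost surely, so q = 1.
(Algebraic check: The pgf is f(s) = 8/17 + 13/153·s + 4/9·s². The extinction probability q is the smallest fixed point of f in [0, 1]. Setting s = f(s):
  4/9·s² + (13/153 − 1)·s + 8/17 = 0
  4/9·s² − (8/17 + 4/9)·s + 8/17 = 0
which factors as (s − 1)·(4/9·s − 8/17) = 0, giving roots s = 1 and s = (8/17)/(4/9) = 18/17. Since 18/17 ≥ 1, the smallest root in [0, 1] is s = 1.)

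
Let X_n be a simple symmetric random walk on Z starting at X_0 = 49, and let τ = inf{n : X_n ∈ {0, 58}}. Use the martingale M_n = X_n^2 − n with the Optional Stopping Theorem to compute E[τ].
E[τ] = 441

M_n = X_n^2 − n is a martingale (since E[X_{n+1}^2 | F_n] = X_n^2 + 1). By OST (τ has finite mean in a bounded region), E[M_τ] = E[M_0] = X_0^2 − 0 = 49^2 = 2401. Also E[M_τ] = E[X_τ^2] − E[τ]. The walk exits at 0 or 58, with P(hit 58 first) = 49/58, so E[X_τ^2] = 58^2 · 49/58 + 0 = 2842. Thus E[τ] = E[X_τ^2] − E[M_τ] = 2842 − 2401 = 441 = 49(58 − 49) = 441.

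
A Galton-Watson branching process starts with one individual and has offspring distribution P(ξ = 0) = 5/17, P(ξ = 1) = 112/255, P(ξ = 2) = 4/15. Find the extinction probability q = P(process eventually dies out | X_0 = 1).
q = 1

Mean offspring μ = 0·5/17 + 1·112/255 + 2·4/15 = 248/255 ≤ 1. For μ ≤ 1 with offspring not concentrated at 1, the Galton-Watson process goes extinct almost surely, so q = 1.
(Algebraic check: The pgf is f(s) = 5/17 + 112/255·s + 4/15·s². The extinction probability q is the smallest fixed point of f in [0, 1]. Setting s = f(s):
  4/15·s² + (112/255 − 1)·s + 5/17 = 0
  4/15·s² − (5/17 + 4/15)·s + 5/17 = 0
which factors as (s − 1)·(4/15·s − 5/17) = 0, giving roots s = 1 and s = (5/17)/(4/15) = 75/68. Since 75/68 ≥ 1, the smallest root in [0, 1] is s = 1.)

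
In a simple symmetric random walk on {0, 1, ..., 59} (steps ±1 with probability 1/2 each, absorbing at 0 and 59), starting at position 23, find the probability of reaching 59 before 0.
P(hit 59 before 0) = 23/59

Let u_k = P(hit 59 before 0 | start at k). Then u_0 = 0, u_59 = 1, and u_k = u_{k-1}/2 + u_{k+1}/2 for 1 ≤ k ≤ 58. This harmonic recurrence is solved by u_k = k/59, giving u_23 = 23/59.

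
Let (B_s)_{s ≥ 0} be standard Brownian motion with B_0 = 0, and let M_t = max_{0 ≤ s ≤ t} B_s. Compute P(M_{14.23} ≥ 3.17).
P(M_{14.23} ≥ 3.17) = 2·P(B_{14.23} ≥ 3.17) = 2(1 − Φ(3.17/√14.23)) ≈ 0.4007

By the reflection principle for Brownian motion, P(M_t ≥ a) = 2 · P(B_t ≥ a) for a ≥ 0. Since B_t ~ N(0, t), P(B_t ≥ 3.17) = 1 − Φ(3.17/√t) = 1 − Φ(3.17/√14.23) = 1 − Φ(0.8403). So
  P(M_{14.23} ≥ 3.17) = 2(1 − Φ(0.8403)) ≈ 0.4007.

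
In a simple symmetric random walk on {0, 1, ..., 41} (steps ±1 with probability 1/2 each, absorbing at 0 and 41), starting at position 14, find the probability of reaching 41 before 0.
P(hit 41 before 0) = 14/41

Let u_k = P(hit 41 before 0 | start at k). Then u_0 = 0, u_41 = 1, and u_k = u_{k-1}/2 + u_{k+1}/2 for 1 ≤ k ≤ 40. This harmonic recurrence is solved by u_k = k/41, giving u_14 = 14/41.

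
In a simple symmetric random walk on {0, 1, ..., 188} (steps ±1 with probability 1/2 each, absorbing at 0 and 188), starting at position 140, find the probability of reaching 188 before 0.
P(hit 188 before 0) = 140/188 = 35/47

Let u_k = P(hit 188 before 0 | start at k). Then u_0 = 0, u_188 = 1, and u_k = u_{k-1}/2 + u_{k+1}/2 for 1 ≤ k ≤ 187. This harmonic recurrence is solved by u_k = k/188, giving u_140 = 140/188 = 35/47.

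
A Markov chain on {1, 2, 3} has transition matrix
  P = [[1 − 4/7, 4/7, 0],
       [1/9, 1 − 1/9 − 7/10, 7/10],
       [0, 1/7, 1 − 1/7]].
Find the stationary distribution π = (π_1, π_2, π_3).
π = (35/1097, 180/1097, 882/1097)

This is a birth-death chain on three states, which satisfies detailed balance: π_1 · P_{12} = π_2 · P_{21} and π_2 · P_{23} = π_3 · P_{32}.
From π_1 · 4/7 = π_2 · 1/9: π_2/π_1 = (4/7)/(1/9) = 36/7.
From π_2 · 7/10 = π_3 · 1/7: π_3/π_2 = (7/10)/(1/7) = 49/10.
Take π_1 proportional to 1; then unnormalized π = (1, 36/7, 126/5). Normalize by dividing by the sum 1097/35:
  π = (35/1097, 180/1097, 882/1097).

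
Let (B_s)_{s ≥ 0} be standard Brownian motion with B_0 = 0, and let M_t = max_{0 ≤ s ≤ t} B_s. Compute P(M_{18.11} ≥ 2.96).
P(M_{18.11} ≥ 2.96) = 2·P(B_{18.11} ≥ 2.96) = 2(1 − Φ(2.96/√18.11)) ≈ 0.4867

By the reflection principle for Brownian motion, P(M_t ≥ a) = 2 · P(B_t ≥ a) for a ≥ 0. Since B_t ~ N(0, t), P(B_t ≥ 2.96) = 1 − Φ(2.96/√t) = 1 − Φ(2.96/√18.11) = 1 − Φ(0.6956). So
  P(M_{18.11} ≥ 2.96) = 2(1 − Φ(0.6956)) ≈ 0.4867.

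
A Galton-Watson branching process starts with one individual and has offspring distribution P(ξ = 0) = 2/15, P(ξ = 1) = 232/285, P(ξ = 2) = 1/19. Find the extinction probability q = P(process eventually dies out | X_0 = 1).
q = 1

Mean offspring μ = 0·2/15 + 1·232/285 + 2·1/19 = 262/285 ≤ 1. For μ ≤ 1 with offspring not concentrated at 1, the Galton-Watson process goes extinct almost surely, so q = 1.
(Algebraic check: The pgf is f(s) = 2/15 + 232/285·s + 1/19·s². The extinction probability q is the smallest fixed point of f in [0, 1]. Setting s = f(s):
  1/19·s² + (232/285 − 1)·s + 2/15 = 0
  1/19·s² − (2/15 + 1/19)·s + 2/15 = 0
which factors as (s − 1)·(1/19·s − 2/15) = 0, giving roots s = 1 and s = (2/15)/(1/19) = 38/15. Since 38/15 ≥ 1, the smallest root in [0, 1] is s = 1.)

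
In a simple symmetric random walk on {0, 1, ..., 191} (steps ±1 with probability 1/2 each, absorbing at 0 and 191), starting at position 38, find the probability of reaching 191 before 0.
P(hit 191 before 0) = 38/191

Let u_k = P(hit 191 before 0 | start at k). Then u_0 = 0, u_191 = 1, and u_k = u_{k-1}/2 + u_{k+1}/2 for 1 ≤ k ≤ 190. This harmonic recurrence is solved by u_k = k/191, giving u_38 = 38/191.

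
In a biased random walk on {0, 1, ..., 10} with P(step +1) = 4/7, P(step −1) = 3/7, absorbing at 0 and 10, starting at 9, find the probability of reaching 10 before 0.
P(hit 10 before 0) = (1 − (3/4)^9) / (1 − (3/4)^10) = 969844/989527

Let u_k denote P(reach 10 before 0 | start at k). Boundary: u_0 = 0, u_10 = 1. Recurrence: u_k = 4/7·u_{k+1} + 3/7·u_{k-1} for 1 ≤ k ≤ 9. Try u_k = A + B·r^k with r = q/p = (3/7)/(4/7) = 3/4. Substitution satisfies the recurrence; boundary conditions give:
  u_k = (1 − r^k) / (1 − r^N) = (1 − (3/4)^9) / (1 − (3/4)^10) = 969844/989527.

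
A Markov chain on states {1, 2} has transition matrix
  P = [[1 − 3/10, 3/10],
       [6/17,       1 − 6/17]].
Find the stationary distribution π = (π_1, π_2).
π_1 = 20/37, π_2 = 17/37

Solve πP = π with π_1 + π_2 = 1. From πP = π: π_1 · (1 − 3/10) + π_2 · 6/17 = π_1 ⇒ π_2 · 6/17 = π_1 · 3/10 ⇒ π_2/π_1 = (3/10)/(6/17) = 17/20. Together with π_1 + π_2 = 1:
  π_1 = (6/17)/(3/10 + 6/17) = (6/17)/(111/170) = 20/37,
  π_2 = (3/10)/(3/10 + 6/17) = (3/10)/(111/170) = 17/37.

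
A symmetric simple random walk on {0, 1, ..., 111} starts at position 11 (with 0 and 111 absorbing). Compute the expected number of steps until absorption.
E[τ | X_0 = 11] = 1100

Let v_k = E[τ | X_0 = k]. Boundary: v_0 = v_111 = 0. Recurrence: v_k = 1 + (v_{k-1} + v_{k+1})/2 for 1 ≤ k ≤ 110. The particular solution to v_k − (v_{k-1} + v_{k+1})/2 = 1 is v_k = −k^2. Adding homogeneous solution A + B k and matching boundaries gives v_k = k (111 − k). Substituting k = 11: v_11 = 11 · 100 = 1100.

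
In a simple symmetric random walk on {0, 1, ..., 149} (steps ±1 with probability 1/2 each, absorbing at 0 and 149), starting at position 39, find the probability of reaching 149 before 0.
P(hit 149 before 0) = 39/149

Let u_k = P(hit 149 before 0 | start at k). Then u_0 = 0, u_149 = 1, and u_k = u_{k-1}/2 + u_{k+1}/2 for 1 ≤ k ≤ 148. This harmonic recurrence is solved by u_k = k/149, giving u_39 = 39/149.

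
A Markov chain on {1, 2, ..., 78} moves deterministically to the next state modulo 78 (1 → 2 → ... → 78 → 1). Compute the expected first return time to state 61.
E[T_61 | X_0 = 61] = 78

The chain cycles deterministically, so starting at state 61 it returns in exactly 78 steps. Equivalently, the stationary distribution is uniform π_j = 1/78 for every state j, so by Kac's formula E[T_61] = 1/π_61 = 78.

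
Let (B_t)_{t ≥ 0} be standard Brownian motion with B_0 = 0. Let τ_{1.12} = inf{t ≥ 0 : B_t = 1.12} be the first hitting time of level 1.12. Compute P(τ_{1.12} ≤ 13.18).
P(τ_{1.12} ≤ 13.18) = 2(1 − Φ(1.12/√13.18)) = 2(1 − Φ(0.3085)) ≈ 0.7577

By the reflection principle for standard BM, P(τ_b ≤ t) = 2 · P(B_t ≥ b). Since B_t ~ N(0, t), P(B_t ≥ 1.12) = 1 − Φ(1.12/√t) = 1 − Φ(1.12/√13.18) = 1 − Φ(0.3085) ≈ 0.37885. Doubling: P(τ_{1.12} ≤ 13.18) ≈ 2 · 0.37885 = 0.75770 ≈ 0.7577.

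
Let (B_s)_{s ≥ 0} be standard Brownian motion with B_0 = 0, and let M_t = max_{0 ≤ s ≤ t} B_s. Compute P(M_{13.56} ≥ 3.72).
P(M_{13.56} ≥ 3.72) = 2·P(B_{13.56} ≥ 3.72) = 2(1 − Φ(3.72/√13.56)) ≈ 0.3124

By the reflection principle for Brownian motion, P(M_t ≥ a) = 2 · P(B_t ≥ a) for a ≥ 0. Since B_t ~ N(0, t), P(B_t ≥ 3.72) = 1 − Φ(3.72/√t) = 1 − Φ(3.72/√13.56) = 1 − Φ(1.0102). So
  P(M_{13.56} ≥ 3.72) = 2(1 − Φ(1.0102)) ≈ 0.3124.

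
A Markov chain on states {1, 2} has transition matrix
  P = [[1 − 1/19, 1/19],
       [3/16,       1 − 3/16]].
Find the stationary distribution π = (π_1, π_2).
π_1 = 57/73, π_2 = 16/73

Solve πP = π with π_1 + π_2 = 1. From πP = π: π_1 · (1 − 1/19) + π_2 · 3/16 = π_1 ⇒ π_2 · 3/16 = π_1 · 1/19 ⇒ π_2/π_1 = (1/19)/(3/16) = 16/57. Together with π_1 + π_2 = 1:
  π_1 = (3/16)/(1/19 + 3/16) = (3/16)/(73/304) = 57/73,
  π_2 = (1/19)/(1/19 + 3/16) = (1/19)/(73/304) = 16/73.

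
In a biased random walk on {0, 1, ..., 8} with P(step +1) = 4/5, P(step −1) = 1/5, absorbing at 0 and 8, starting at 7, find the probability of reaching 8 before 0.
P(hit 8 before 0) = (1 − (1/4)^7) / (1 − (1/4)^8) = 21844/21845

Let u_k denote P(reach 8 before 0 | start at k). Boundary: u_0 = 0, u_8 = 1. Recurrence: u_k = 4/5·u_{k+1} + 1/5·u_{k-1} for 1 ≤ k ≤ 7. Try u_k = A + B·r^k with r = q/p = (1/5)/(4/5) = 1/4. Substitution satisfies the recurrence; boundary conditions give:
  u_k = (1 − r^k) / (1 − r^N) = (1 − (1/4)^7) / (1 − (1/4)^8) = 21844/21845.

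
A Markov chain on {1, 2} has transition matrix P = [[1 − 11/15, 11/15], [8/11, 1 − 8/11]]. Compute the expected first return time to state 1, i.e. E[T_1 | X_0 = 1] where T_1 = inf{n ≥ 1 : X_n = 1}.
E[T_1 | X_0 = 1] = 1/π_1 = 241/120

For an irreducible recurrent Markov chain with stationary distribution π, E[T_i | X_0 = i] = 1/π_i (Kac's formula). Here π_1 = (8/11)/(11/15 + 8/11) = (8/11)/(241/165) = 120/241, so E[T_1 | X_0 = 1] = 1/π_1 = (11/15 + 8/11)/(8/11) = (241/165)/(8/11) = 241/120.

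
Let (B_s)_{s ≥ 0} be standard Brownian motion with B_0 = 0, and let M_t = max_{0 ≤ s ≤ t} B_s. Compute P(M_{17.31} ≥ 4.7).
P(M_{17.31} ≥ 4.7) = 2·P(B_{17.31} ≥ 4.7) = 2(1 − Φ(4.7/√17.31)) ≈ 0.2586

By the reflection principle for Brownian motion, P(M_t ≥ a) = 2 · P(B_t ≥ a) for a ≥ 0. Since B_t ~ N(0, t), P(B_t ≥ 4.7) = 1 − Φ(4.7/√t) = 1 − Φ(4.7/√17.31) = 1 − Φ(1.1297). So
  P(M_{17.31} ≥ 4.7) = 2(1 − Φ(1.1297)) ≈ 0.2586.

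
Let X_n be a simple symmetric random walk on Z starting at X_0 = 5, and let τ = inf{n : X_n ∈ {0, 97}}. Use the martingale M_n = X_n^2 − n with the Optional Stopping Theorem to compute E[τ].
E[τ] = 460

M_n = X_n^2 − n is a martingale (since E[X_{n+1}^2 | F_n] = X_n^2 + 1). By OST (τ has finite mean in a bounded region), E[M_τ] = E[M_0] = X_0^2 − 0 = 5^2 = 25. Also E[M_τ] = E[X_τ^2] − E[τ]. The walk exits at 0 or 97, with P(hit 97 first) = 5/97, so E[X_τ^2] = 97^2 · 5/97 + 0 = 485. Thus E[τ] = E[X_τ^2] − E[M_τ] = 485 − 25 = 460 = 5(97 − 5) = 460.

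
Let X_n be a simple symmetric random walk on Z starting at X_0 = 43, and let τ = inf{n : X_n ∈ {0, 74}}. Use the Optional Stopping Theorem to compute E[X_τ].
E[X_τ] = 43

X_n is a martingale and τ is a bounded-mean stopping time (indeed τ is finite a.s. with bounded expectation since the walk is in a bounded region). By the OST, E[X_τ] = E[X_0] = 43. Equivalently: E[X_τ] = 74 · P(hit 74 first) + 0 · P(hit 0 first) = 74 · (43/74) = 43.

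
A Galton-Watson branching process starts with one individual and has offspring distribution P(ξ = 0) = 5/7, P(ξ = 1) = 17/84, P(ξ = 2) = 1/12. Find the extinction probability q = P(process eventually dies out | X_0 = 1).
q = 1

Mean offspring μ = 0·5/7 + 1·17/84 + 2·1/12 = 31/84 ≤ 1. For μ ≤ 1 with offspring not concentrated at 1, the Galton-Watson process goes extinct almost surely, so q = 1.
(Algebraic check: The pgf is f(s) = 5/7 + 17/84·s + 1/12·s². The extinction probability q is the smallest fixed point of f in [0, 1]. Setting s = f(s):
  1/12·s² + (17/84 − 1)·s + 5/7 = 0
  1/12·s² − (5/7 + 1/12)·s + 5/7 = 0
which factors as (s − 1)·(1/12·s − 5/7) = 0, giving roots s = 1 and s = (5/7)/(1/12) = 60/7. Since 60/7 ≥ 1, the smallest root in [0, 1] is s = 1.)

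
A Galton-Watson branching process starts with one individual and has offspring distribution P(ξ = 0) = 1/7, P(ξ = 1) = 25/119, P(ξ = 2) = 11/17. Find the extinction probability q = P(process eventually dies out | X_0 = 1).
q = 17/77

The pgf is f(s) = 1/7 + 25/119·s + 11/17·s². The extinction probability q is the smallest fixed point of f in [0, 1]. Setting s = f(s):
  11/17·s² + (25/119 − 1)·s + 1/7 = 0
  11/17·s² − (1/7 + 11/17)·s + 1/7 = 0
which factors as (s − 1)·(11/17·s − 1/7) = 0, giving roots s = 1 and s = (1/7)/(11/17) = 17/77.
Mean offspring μ = 25/119 + 2·11/17 = 179/119 > 1 (supercritical), so q < 1. The extinction probability is the smaller root: q = (1/7)/(11/17) = 17/77.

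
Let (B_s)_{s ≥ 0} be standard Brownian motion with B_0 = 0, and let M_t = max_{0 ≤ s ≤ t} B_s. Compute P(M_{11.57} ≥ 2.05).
P(M_{11.57} ≥ 2.05) = 2·P(B_{11.57} ≥ 2.05) = 2(1 − Φ(2.05/√11.57)) ≈ 0.5467

By the reflection principle for Brownian motion, P(M_t ≥ a) = 2 · P(B_t ≥ a) for a ≥ 0. Since B_t ~ N(0, t), P(B_t ≥ 2.05) = 1 − Φ(2.05/√t) = 1 − Φ(2.05/√11.57) = 1 − Φ(0.6027). So
  P(M_{11.57} ≥ 2.05) = 2(1 − Φ(0.6027)) ≈ 0.5467.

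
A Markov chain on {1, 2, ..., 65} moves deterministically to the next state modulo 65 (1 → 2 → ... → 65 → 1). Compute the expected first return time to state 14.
E[T_14 | X_0 = 14] = 65

The chain cycles deterministically, so starting at state 14 it returns in exactly 65 steps. Equivalently, the stationary distribution is uniform π_j = 1/65 for every state j, so by Kac's formula E[T_14] = 1/π_14 = 65.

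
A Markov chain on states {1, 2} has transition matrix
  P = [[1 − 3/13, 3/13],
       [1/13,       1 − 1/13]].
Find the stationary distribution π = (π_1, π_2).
π_1 = 1/4, π_2 = 3/4

Solve πP = π with π_1 + π_2 = 1. From πP = π: π_1 · (1 − 3/13) + π_2 · 1/13 = π_1 ⇒ π_2 · 1/13 = π_1 · 3/13 ⇒ π_2/π_1 = (3/13)/(1/13) = 3. Together with π_1 + π_2 = 1:
  π_1 = (1/13)/(3/13 + 1/13) = (1/13)/(4/13) = 1/4,
  π_2 = (3/13)/(3/13 + 1/13) = (3/13)/(4/13) = 3/4.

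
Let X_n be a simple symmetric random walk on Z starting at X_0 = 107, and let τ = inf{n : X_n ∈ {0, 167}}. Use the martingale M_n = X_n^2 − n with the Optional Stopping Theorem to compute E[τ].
E[τ] = 6420

M_n = X_n^2 − n is a martingale (since E[X_{n+1}^2 | F_n] = X_n^2 + 1). By OST (τ has finite mean in a bounded region), E[M_τ] = E[M_0] = X_0^2 − 0 = 107^2 = 11449. Also E[M_τ] = E[X_τ^2] − E[τ]. The walk exits at 0 or 167, with P(hit 167 first) = 107/167, so E[X_τ^2] = 167^2 · 107/167 + 0 = 17869. Thus E[τ] = E[X_τ^2] − E[M_τ] = 17869 − 11449 = 6420 = 107(167 − 107) = 6420.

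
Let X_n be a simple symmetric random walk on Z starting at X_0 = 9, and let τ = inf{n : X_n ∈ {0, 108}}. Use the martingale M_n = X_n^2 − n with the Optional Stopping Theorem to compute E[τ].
E[τ] = 891

M_n = X_n^2 − n is a martingale (since E[X_{n+1}^2 | F_n] = X_n^2 + 1). By OST (τ has finite mean in a bounded region), E[M_τ] = E[M_0] = X_0^2 − 0 = 9^2 = 81. Also E[M_τ] = E[X_τ^2] − E[τ]. The walk exits at 0 or 108, with P(hit 108 first) = 9/108, so E[X_τ^2] = 108^2 · 9/108 + 0 = 972. Thus E[τ] = E[X_τ^2] − E[M_τ] = 972 − 81 = 891 = 9(108 − 9) = 891.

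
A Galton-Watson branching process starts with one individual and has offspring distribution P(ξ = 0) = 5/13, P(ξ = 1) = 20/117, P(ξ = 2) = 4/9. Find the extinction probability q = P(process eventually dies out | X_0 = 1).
q = 45/52

The pgf is f(s) = 5/13 + 20/117·s + 4/9·s². The extinction probability q is the smallest fixed point of f in [0, 1]. Setting s = f(s):
  4/9·s² + (20/117 − 1)·s + 5/13 = 0
  4/9·s² − (5/13 + 4/9)·s + 5/13 = 0
which factors as (s − 1)·(4/9·s − 5/13) = 0, giving roots s = 1 and s = (5/13)/(4/9) = 45/52.
Mean offspring μ = 20/117 + 2·4/9 = 124/117 > 1 (supercritical), so q < 1. The extinction probability is the smaller root: q = (5/13)/(4/9) = 45/52.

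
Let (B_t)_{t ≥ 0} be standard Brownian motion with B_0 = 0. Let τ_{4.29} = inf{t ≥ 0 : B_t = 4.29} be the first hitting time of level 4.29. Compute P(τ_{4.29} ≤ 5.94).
P(τ_{4.29} ≤ 5.94) = 2(1 − Φ(4.29/√5.94)) = 2(1 − Φ(1.7602)) ≈ 0.0784

By the reflection principle for standard BM, P(τ_b ≤ t) = 2 · P(B_t ≥ b). Since B_t ~ N(0, t), P(B_t ≥ 4.29) = 1 − Φ(4.29/√t) = 1 − Φ(4.29/√5.94) = 1 − Φ(1.7602) ≈ 0.03919. Doubling: P(τ_{4.29} ≤ 5.94) ≈ 2 · 0.03919 = 0.07838 ≈ 0.0784.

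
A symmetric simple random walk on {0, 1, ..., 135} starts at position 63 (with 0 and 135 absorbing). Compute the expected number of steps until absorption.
E[τ | X_0 = 63] = 4536

Let v_k = E[τ | X_0 = k]. Boundary: v_0 = v_135 = 0. Recurrence: v_k = 1 + (v_{k-1} + v_{k+1})/2 for 1 ≤ k ≤ 134. The particular solution to v_k − (v_{k-1} + v_{k+1})/2 = 1 is v_k = −k^2. Adding homogeneous solution A + B k and matching boundaries gives v_k = k (135 − k). Substituting k = 63: v_63 = 63 · 72 = 4536.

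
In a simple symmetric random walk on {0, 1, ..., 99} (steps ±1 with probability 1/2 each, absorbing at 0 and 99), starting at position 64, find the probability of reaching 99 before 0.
P(hit 99 before 0) = 64/99

Let u_k = P(hit 99 before 0 | start at k). Then u_0 = 0, u_99 = 1, and u_k = u_{k-1}/2 + u_{k+1}/2 for 1 ≤ k ≤ 98. This harmonic recurrence is solved by u_k = k/99, giving u_64 = 64/99.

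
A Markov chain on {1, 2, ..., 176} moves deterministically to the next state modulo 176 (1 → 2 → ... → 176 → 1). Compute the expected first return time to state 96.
E[T_96 | X_0 = 96] = 176

The chain cycles deterministically, so starting at state 96 it returns in exactly 176 steps. Equivalently, the stationary distribution is uniform π_j = 1/176 for every state j, so by Kac's formula E[T_96] = 1/π_96 = 176.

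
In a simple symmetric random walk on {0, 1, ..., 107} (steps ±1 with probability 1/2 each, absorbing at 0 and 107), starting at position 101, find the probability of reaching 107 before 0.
P(hit 107 before 0) = 101/107

Let u_k = P(hit 107 before 0 | start at k). Then u_0 = 0, u_107 = 1, and u_k = u_{k-1}/2 + u_{k+1}/2 for 1 ≤ k ≤ 106. This harmonic recurrence is solved by u_k = k/107, giving u_101 = 101/107.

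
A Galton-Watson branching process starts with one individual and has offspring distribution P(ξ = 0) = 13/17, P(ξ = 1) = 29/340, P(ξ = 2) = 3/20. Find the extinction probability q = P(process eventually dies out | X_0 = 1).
q = 1

Mean offspring μ = 0·13/17 + 1·29/340 + 2·3/20 = 131/340 ≤ 1. For μ ≤ 1 with offspring not concentrated at 1, the Galton-Watson process goes extinct almost surely, so q = 1.
(Algebraic check: The pgf is f(s) = 13/17 + 29/340·s + 3/20·s². The extinction probability q is the smallest fixed point of f in [0, 1]. Setting s = f(s):
  3/20·s² + (29/340 − 1)·s + 13/17 = 0
  3/20·s² − (13/17 + 3/20)·s + 13/17 = 0
which factors as (s − 1)·(3/20·s − 13/17) = 0, giving roots s = 1 and s = (13/17)/(3/20) = 260/51. Since 260/51 ≥ 1, the smallest root in [0, 1] is s = 1.)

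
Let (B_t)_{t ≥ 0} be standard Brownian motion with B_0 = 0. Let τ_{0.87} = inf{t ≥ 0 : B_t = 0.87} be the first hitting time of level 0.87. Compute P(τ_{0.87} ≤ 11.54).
P(τ_{0.87} ≤ 11.54) = 2(1 − Φ(0.87/√11.54)) = 2(1 − Φ(0.2561)) ≈ 0.7979

By the reflection principle for standard BM, P(τ_b ≤ t) = 2 · P(B_t ≥ b). Since B_t ~ N(0, t), P(B_t ≥ 0.87) = 1 − Φ(0.87/√t) = 1 − Φ(0.87/√11.54) = 1 − Φ(0.2561) ≈ 0.39894. Doubling: P(τ_{0.87} ≤ 11.54) ≈ 2 · 0.39894 = 0.79788 ≈ 0.7979.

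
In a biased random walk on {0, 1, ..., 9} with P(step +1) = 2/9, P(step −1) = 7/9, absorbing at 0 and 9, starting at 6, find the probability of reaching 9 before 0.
P(hit 9 before 0) = (1 − (7/2)^6) / (1 − (7/2)^9) = 2808/120457

Let u_k denote P(reach 9 before 0 | start at k). Boundary: u_0 = 0, u_9 = 1. Recurrence: u_k = 2/9·u_{k+1} + 7/9·u_{k-1} for 1 ≤ k ≤ 8. Try u_k = A + B·r^k with r = q/p = (7/9)/(2/9) = 7/2. Substitution satisfies the recurrence; boundary conditions give:
  u_k = (1 − r^k) / (1 − r^N) = (1 − (7/2)^6) / (1 − (7/2)^9) = 2808/120457.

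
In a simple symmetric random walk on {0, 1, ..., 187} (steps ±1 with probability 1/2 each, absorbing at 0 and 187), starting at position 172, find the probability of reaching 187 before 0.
P(hit 187 before 0) = 172/187

Let u_k = P(hit 187 before 0 | start at k). Then u_0 = 0, u_187 = 1, and u_k = u_{k-1}/2 + u_{k+1}/2 for 1 ≤ k ≤ 186. This harmonic recurrence is solved by u_k = k/187, giving u_172 = 172/187.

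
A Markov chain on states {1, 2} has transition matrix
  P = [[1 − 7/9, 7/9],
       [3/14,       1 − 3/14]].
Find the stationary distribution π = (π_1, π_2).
π_1 = 27/125, π_2 = 98/125

Solve πP = π with π_1 + π_2 = 1. From πP = π: π_1 · (1 − 7/9) + π_2 · 3/14 = π_1 ⇒ π_2 · 3/14 = π_1 · 7/9 ⇒ π_2/π_1 = (7/9)/(3/14) = 98/27. Together with π_1 + π_2 = 1:
  π_1 = (3/14)/(7/9 + 3/14) = (3/14)/(125/126) = 27/125,
  π_2 = (7/9)/(7/9 + 3/14) = (7/9)/(125/126) = 98/125.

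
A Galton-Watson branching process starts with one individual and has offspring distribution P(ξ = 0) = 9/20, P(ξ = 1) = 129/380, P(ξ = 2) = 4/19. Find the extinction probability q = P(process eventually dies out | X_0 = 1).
q = 1

Mean offspring μ = 0·9/20 + 1·129/380 + 2·4/19 = 289/380 ≤ 1. For μ ≤ 1 with offspring not concentrated at 1, the Galton-Watson process goes extinct almost surely, so q = 1.
(Algebraic check: The pgf is f(s) = 9/20 + 129/380·s + 4/19·s². The extinction probability q is the smallest fixed point of f in [0, 1]. Setting s = f(s):
  4/19·s² + (129/380 − 1)·s + 9/20 = 0
  4/19·s² − (9/20 + 4/19)·s + 9/20 = 0
which factors as (s − 1)·(4/19·s − 9/20) = 0, giving roots s = 1 and s = (9/20)/(4/19) = 171/80. Since 171/80 ≥ 1, the smallest root in [0, 1] is s = 1.)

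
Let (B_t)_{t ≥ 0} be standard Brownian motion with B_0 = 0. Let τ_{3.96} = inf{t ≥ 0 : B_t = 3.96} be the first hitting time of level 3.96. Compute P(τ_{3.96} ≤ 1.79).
P(τ_{3.96} ≤ 1.79) = 2(1 − Φ(3.96/√1.79)) = 2(1 − Φ(2.9598)) ≈ 0.0031

By the reflection principle for standard BM, P(τ_b ≤ t) = 2 · P(B_t ≥ b). Since B_t ~ N(0, t), P(B_t ≥ 3.96) = 1 − Φ(3.96/√t) = 1 − Φ(3.96/√1.79) = 1 − Φ(2.9598) ≈ 0.00154. Doubling: P(τ_{3.96} ≤ 1.79) ≈ 2 · 0.00154 = 0.00308 ≈ 0.0031.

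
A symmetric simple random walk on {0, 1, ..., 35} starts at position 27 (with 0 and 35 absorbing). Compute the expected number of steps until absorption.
E[τ | X_0 = 27] = 216

Let v_k = E[τ | X_0 = k]. Boundary: v_0 = v_35 = 0. Recurrence: v_k = 1 + (v_{k-1} + v_{k+1})/2 for 1 ≤ k ≤ 34. The particular solution to v_k − (v_{k-1} + v_{k+1})/2 = 1 is v_k = −k^2. Adding homogeneous solution A + B k and matching boundaries gives v_k = k (35 − k). Substituting k = 27: v_27 = 27 · 8 = 216.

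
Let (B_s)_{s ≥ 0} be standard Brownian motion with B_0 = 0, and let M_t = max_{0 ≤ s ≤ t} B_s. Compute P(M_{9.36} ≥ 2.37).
P(M_{9.36} ≥ 2.37) = 2·P(B_{9.36} ≥ 2.37) = 2(1 − Φ(2.37/√9.36)) ≈ 0.4385

By the reflection principle for Brownian motion, P(M_t ≥ a) = 2 · P(B_t ≥ a) for a ≥ 0. Since B_t ~ N(0, t), P(B_t ≥ 2.37) = 1 − Φ(2.37/√t) = 1 − Φ(2.37/√9.36) = 1 − Φ(0.7747). So
  P(M_{9.36} ≥ 2.37) = 2(1 − Φ(0.7747)) ≈ 0.4385.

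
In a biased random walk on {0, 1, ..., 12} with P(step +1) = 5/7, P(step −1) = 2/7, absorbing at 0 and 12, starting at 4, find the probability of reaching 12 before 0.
P(hit 12 before 0) = (1 − (2/5)^4) / (1 − (2/5)^12) = 390625/400881

Let u_k denote P(reach 12 before 0 | start at k). Boundary: u_0 = 0, u_12 = 1. Recurrence: u_k = 5/7·u_{k+1} + 2/7·u_{k-1} for 1 ≤ k ≤ 11. Try u_k = A + B·r^k with r = q/p = (2/7)/(5/7) = 2/5. Substitution satisfies the recurrence; boundary conditions give:
  u_k = (1 − r^k) / (1 − r^N) = (1 − (2/5)^4) / (1 − (2/5)^12) = 390625/400881.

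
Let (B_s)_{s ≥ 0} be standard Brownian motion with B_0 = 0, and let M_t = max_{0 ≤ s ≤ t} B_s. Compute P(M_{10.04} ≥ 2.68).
P(M_{10.04} ≥ 2.68) = 2·P(B_{10.04} ≥ 2.68) = 2(1 − Φ(2.68/√10.04)) ≈ 0.3977

By the reflection principle for Brownian motion, P(M_t ≥ a) = 2 · P(B_t ≥ a) for a ≥ 0. Since B_t ~ N(0, t), P(B_t ≥ 2.68) = 1 − Φ(2.68/√t) = 1 − Φ(2.68/√10.04) = 1 − Φ(0.8458). So
  P(M_{10.04} ≥ 2.68) = 2(1 − Φ(0.8458)) ≈ 0.3977.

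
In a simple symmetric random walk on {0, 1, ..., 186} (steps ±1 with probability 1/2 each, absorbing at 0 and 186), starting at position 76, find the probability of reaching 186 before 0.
P(hit 186 before 0) = 76/186 = 38/93

Let u_k = P(hit 186 before 0 | start at k). Then u_0 = 0, u_186 = 1, and u_k = u_{k-1}/2 + u_{k+1}/2 for 1 ≤ k ≤ 185. This harmonic recurrence is solved by u_k = k/186, giving u_76 = 76/186 = 38/93.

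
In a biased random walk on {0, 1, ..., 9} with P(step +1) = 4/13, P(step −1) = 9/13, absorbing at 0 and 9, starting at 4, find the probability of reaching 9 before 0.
P(hit 9 before 0) = (1 − (9/4)^4) / (1 − (9/4)^9) = 1291264/77431669

Let u_k denote P(reach 9 before 0 | start at k). Boundary: u_0 = 0, u_9 = 1. Recurrence: u_k = 4/13·u_{k+1} + 9/13·u_{k-1} for 1 ≤ k ≤ 8. Try u_k = A + B·r^k with r = q/p = (9/13)/(4/13) = 9/4. Substitution satisfies the recurrence; boundary conditions give:
  u_k = (1 − r^k) / (1 − r^N) = (1 − (9/4)^4) / (1 − (9/4)^9) = 1291264/77431669.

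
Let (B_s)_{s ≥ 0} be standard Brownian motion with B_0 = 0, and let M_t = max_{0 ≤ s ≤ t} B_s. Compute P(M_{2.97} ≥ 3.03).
P(M_{2.97} ≥ 3.03) = 2·P(B_{2.97} ≥ 3.03) = 2(1 − Φ(3.03/√2.97)) ≈ 0.0787

By the reflection principle for Brownian motion, P(M_t ≥ a) = 2 · P(B_t ≥ a) for a ≥ 0. Since B_t ~ N(0, t), P(B_t ≥ 3.03) = 1 − Φ(3.03/√t) = 1 − Φ(3.03/√2.97) = 1 − Φ(1.7582). So
  P(M_{2.97} ≥ 3.03) = 2(1 − Φ(1.7582)) ≈ 0.0787.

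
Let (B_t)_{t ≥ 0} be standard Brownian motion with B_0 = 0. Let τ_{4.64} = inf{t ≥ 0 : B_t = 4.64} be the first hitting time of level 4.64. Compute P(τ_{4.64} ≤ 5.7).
P(τ_{4.64} ≤ 5.7) = 2(1 − Φ(4.64/√5.7)) = 2(1 − Φ(1.9435)) ≈ 0.0520

By the reflection principle for standard BM, P(τ_b ≤ t) = 2 · P(B_t ≥ b). Since B_t ~ N(0, t), P(B_t ≥ 4.64) = 1 − Φ(4.64/√t) = 1 − Φ(4.64/√5.7) = 1 − Φ(1.9435) ≈ 0.02598. Doubling: P(τ_{4.64} ≤ 5.7) ≈ 2 · 0.02598 = 0.05196 ≈ 0.0520.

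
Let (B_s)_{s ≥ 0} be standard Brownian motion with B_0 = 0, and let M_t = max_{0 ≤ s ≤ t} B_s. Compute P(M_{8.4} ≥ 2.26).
P(M_{8.4} ≥ 2.26) = 2·P(B_{8.4} ≥ 2.26) = 2(1 − Φ(2.26/√8.4)) ≈ 0.4355

By the reflection principle for Brownian motion, P(M_t ≥ a) = 2 · P(B_t ≥ a) for a ≥ 0. Since B_t ~ N(0, t), P(B_t ≥ 2.26) = 1 − Φ(2.26/√t) = 1 − Φ(2.26/√8.4) = 1 − Φ(0.7798). So
  P(M_{8.4} ≥ 2.26) = 2(1 − Φ(0.7798)) ≈ 0.4355.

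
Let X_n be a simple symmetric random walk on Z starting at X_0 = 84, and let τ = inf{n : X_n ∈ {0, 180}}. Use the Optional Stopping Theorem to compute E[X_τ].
E[X_τ] = 84

X_n is a martingale and τ is a bounded-mean stopping time (indeed τ is finite a.s. with bounded expectation since the walk is in a bounded region). By the OST, E[X_τ] = E[X_0] = 84. Equivalently: E[X_τ] = 180 · P(hit 180 first) + 0 · P(hit 0 first) = 180 · (84/180) = 84.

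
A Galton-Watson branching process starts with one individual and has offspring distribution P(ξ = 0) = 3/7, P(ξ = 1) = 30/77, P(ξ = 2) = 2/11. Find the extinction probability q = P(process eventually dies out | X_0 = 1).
q = 1

Mean offspring μ = 0·3/7 + 1·30/77 + 2·2/11 = 58/77 ≤ 1. For μ ≤ 1 with offspring not concentrated at 1, the Galton-Watson process goes extinct almost surely, so q = 1.
(Algebraic check: The pgf is f(s) = 3/7 + 30/77·s + 2/11·s². The extinction probability q is the smallest fixed point of f in [0, 1]. Setting s = f(s):
  2/11·s² + (30/77 − 1)·s + 3/7 = 0
  2/11·s² − (3/7 + 2/11)·s + 3/7 = 0
which factors as (s − 1)·(2/11·s − 3/7) = 0, giving roots s = 1 and s = (3/7)/(2/11) = 33/14. Since 33/14 ≥ 1, the smallest root in [0, 1] is s = 1.)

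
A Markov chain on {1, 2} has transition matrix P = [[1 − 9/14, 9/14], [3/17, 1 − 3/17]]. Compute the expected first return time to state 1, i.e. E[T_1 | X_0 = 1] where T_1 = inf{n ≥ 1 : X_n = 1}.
E[T_1 | X_0 = 1] = 1/π_1 = 65/14

For an irreducible recurrent Markov chain with stationary distribution π, E[T_i | X_0 = i] = 1/π_i (Kac's formula). Here π_1 = (3/17)/(9/14 + 3/17) = (3/17)/(195/238) = 14/65, so E[T_1 | X_0 = 1] = 1/π_1 = (9/14 + 3/17)/(3/17) = (195/238)/(3/17) = 65/14.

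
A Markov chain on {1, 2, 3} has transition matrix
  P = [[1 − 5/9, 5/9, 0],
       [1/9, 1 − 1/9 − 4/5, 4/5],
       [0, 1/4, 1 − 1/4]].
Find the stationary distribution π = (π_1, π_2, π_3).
π = (1/22, 5/22, 8/11)

This is a birth-death chain on three states, which satisfies detailed balance: π_1 · P_{12} = π_2 · P_{21} and π_2 · P_{23} = π_3 · P_{32}.
From π_1 · 5/9 = π_2 · 1/9: π_2/π_1 = (5/9)/(1/9) = 5.
From π_2 · 4/5 = π_3 · 1/4: π_3/π_2 = (4/5)/(1/4) = 16/5.
Take π_1 proportional to 1; then unnormalized π = (1, 5, 16). Normalize by dividing by the sum 22:
  π = (1/22, 5/22, 8/11).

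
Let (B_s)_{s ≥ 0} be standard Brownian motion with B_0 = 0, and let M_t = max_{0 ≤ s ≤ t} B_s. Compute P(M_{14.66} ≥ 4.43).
P(M_{14.66} ≥ 4.43) = 2·P(B_{14.66} ≥ 4.43) = 2(1 − Φ(4.43/√14.66)) ≈ 0.2473

By the reflection principle for Brownian motion, P(M_t ≥ a) = 2 · P(B_t ≥ a) for a ≥ 0. Since B_t ~ N(0, t), P(B_t ≥ 4.43) = 1 − Φ(4.43/√t) = 1 − Φ(4.43/√14.66) = 1 − Φ(1.1570). So
  P(M_{14.66} ≥ 4.43) = 2(1 − Φ(1.1570)) ≈ 0.2473.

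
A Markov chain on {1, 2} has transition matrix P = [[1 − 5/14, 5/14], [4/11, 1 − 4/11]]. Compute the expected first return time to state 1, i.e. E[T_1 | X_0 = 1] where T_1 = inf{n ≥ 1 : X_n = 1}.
E[T_1 | X_0 = 1] = 1/π_1 = 111/56

For an irreducible recurrent Markov chain with stationary distribution π, E[T_i | X_0 = i] = 1/π_i (Kac's formula). Here π_1 = (4/11)/(5/14 + 4/11) = (4/11)/(111/154) = 56/111, so E[T_1 | X_0 = 1] = 1/π_1 = (5/14 + 4/11)/(4/11) = (111/154)/(4/11) = 111/56.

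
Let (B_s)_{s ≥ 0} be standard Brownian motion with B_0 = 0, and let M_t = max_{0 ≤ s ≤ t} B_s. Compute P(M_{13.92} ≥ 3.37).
P(M_{13.92} ≥ 3.37) = 2·P(B_{13.92} ≥ 3.37) = 2(1 − Φ(3.37/√13.92)) ≈ 0.3664

By the reflection principle for Brownian motion, P(M_t ≥ a) = 2 · P(B_t ≥ a) for a ≥ 0. Since B_t ~ N(0, t), P(B_t ≥ 3.37) = 1 − Φ(3.37/√t) = 1 − Φ(3.37/√13.92) = 1 − Φ(0.9033). So
  P(M_{13.92} ≥ 3.37) = 2(1 − Φ(0.9033)) ≈ 0.3664.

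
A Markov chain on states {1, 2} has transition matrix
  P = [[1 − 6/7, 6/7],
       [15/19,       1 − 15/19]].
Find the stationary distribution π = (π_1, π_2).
π_1 = 35/73, π_2 = 38/73

Solve πP = π with π_1 + π_2 = 1. From πP = π: π_1 · (1 − 6/7) + π_2 · 15/19 = π_1 ⇒ π_2 · 15/19 = π_1 · 6/7 ⇒ π_2/π_1 = (6/7)/(15/19) = 38/35. Together with π_1 + π_2 = 1:
  π_1 = (15/19)/(6/7 + 15/19) = (15/19)/(219/133) = 35/73,
  π_2 = (6/7)/(6/7 + 15/19) = (6/7)/(219/133) = 38/73.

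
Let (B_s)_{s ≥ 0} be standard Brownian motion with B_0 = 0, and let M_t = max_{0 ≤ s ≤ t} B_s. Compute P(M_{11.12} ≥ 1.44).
P(M_{11.12} ≥ 1.44) = 2·P(B_{11.12} ≥ 1.44) = 2(1 − Φ(1.44/√11.12)) ≈ 0.6659

By the reflection principle for Brownian motion, P(M_t ≥ a) = 2 · P(B_t ≥ a) for a ≥ 0. Since B_t ~ N(0, t), P(B_t ≥ 1.44) = 1 − Φ(1.44/√t) = 1 − Φ(1.44/√11.12) = 1 − Φ(0.4318). So
  P(M_{11.12} ≥ 1.44) = 2(1 − Φ(0.4318)) ≈ 0.6659.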